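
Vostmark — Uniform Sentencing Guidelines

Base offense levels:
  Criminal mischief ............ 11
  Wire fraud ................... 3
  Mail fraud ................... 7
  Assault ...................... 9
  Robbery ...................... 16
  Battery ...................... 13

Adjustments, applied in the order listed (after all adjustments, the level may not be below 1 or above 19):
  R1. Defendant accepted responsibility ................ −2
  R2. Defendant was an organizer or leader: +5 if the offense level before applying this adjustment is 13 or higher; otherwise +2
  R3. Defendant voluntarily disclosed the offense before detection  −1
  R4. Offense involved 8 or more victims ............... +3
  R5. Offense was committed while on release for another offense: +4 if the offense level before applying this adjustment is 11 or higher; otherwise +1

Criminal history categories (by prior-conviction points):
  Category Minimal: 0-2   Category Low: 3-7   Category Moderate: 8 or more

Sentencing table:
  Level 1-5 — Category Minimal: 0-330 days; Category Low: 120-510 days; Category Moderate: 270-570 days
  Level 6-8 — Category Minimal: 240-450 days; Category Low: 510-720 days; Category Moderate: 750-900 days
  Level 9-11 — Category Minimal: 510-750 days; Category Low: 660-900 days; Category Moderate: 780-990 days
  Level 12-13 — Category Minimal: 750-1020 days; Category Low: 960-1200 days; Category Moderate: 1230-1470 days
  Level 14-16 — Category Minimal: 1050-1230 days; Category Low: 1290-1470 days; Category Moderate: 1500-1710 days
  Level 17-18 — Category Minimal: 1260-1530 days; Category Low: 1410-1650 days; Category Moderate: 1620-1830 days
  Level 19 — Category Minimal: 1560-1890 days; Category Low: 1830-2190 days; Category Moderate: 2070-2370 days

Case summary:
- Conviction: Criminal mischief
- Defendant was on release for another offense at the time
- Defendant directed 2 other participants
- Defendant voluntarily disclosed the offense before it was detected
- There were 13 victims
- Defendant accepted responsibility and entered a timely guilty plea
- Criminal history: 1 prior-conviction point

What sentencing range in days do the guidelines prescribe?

1260-1530 days

Base offense level for criminal mischief: 11.
R1 applies: 11 − 2 = 9.
R2 applies (level before this adjustment is 9 < 13, so +2): 9 + 2 = 11.
R3 applies: 11 − 1 = 10.
R4 applies: 10 + 3 = 13.
R5 applies (level before this adjustment is 13 ≥ 11, so +4): 13 + 4 = 17.
Final offense level: 17.
Criminal history: 1 prior point → Category Minimal (0-2).
Level 17 falls in the 17-18 band.
Grid: Level 17-18 × Category Minimal = 1260-1530 days.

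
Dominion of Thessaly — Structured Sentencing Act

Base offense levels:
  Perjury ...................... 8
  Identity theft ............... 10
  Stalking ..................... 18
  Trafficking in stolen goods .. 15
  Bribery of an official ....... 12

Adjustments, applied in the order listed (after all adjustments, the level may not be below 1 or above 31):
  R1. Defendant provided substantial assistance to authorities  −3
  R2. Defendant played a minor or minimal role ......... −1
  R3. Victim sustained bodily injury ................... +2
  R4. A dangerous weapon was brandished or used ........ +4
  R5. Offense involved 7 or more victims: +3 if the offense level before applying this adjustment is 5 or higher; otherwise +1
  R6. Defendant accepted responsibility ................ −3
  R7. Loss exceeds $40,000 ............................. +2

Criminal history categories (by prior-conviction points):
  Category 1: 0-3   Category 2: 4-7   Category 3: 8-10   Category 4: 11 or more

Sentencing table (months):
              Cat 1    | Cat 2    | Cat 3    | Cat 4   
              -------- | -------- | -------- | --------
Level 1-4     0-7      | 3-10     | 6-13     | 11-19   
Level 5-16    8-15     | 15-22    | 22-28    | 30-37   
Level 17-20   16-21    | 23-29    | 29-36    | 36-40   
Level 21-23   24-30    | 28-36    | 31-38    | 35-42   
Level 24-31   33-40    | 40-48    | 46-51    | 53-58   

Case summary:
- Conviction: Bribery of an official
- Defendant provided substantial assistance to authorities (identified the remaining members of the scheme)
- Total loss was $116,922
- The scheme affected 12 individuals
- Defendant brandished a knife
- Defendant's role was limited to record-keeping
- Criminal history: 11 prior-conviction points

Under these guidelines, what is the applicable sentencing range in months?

36-40 months

Base offense level for bribery of an official: 12.
R1 applies: 12 − 3 = 9.
R2 applies: 9 − 1 = 8.
R3 does not apply.
R4 applies: 8 + 4 = 12.
R5 applies (level before this adjustment is 12 ≥ 5, so +3): 12 + 3 = 15.
R6 does not apply.
R7 applies: 15 + 2 = 17.
Final offense level: 17.
Criminal history: 11 prior points → Category 4 (11+).
Level 17 falls in the 17-20 band.
Grid: Level 17-20 × Category 4 = 36-40 months.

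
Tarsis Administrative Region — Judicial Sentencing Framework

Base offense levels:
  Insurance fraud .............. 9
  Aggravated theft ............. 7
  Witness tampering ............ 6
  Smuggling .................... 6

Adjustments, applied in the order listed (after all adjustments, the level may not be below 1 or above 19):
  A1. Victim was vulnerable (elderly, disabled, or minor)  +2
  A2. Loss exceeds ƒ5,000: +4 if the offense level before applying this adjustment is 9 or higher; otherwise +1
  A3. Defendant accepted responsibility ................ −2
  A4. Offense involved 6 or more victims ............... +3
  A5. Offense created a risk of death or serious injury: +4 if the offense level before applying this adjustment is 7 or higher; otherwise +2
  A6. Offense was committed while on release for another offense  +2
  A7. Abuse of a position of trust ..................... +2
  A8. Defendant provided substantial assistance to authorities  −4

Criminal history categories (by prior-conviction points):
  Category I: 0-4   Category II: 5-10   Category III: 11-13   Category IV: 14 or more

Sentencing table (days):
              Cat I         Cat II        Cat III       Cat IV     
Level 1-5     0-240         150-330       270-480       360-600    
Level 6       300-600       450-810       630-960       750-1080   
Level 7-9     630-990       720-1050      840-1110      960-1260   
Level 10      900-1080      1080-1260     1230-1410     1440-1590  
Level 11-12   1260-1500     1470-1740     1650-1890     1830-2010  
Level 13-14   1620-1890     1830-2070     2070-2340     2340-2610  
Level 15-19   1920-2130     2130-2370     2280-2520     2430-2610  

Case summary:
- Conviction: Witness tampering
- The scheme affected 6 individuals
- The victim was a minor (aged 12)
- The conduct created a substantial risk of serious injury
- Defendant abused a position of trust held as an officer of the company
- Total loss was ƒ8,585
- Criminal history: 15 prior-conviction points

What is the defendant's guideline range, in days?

Base offense level for witness tampering: 6.
A1 applies: 6 + 2 = 8.
A2 applies (level before this adjustment is 8 < 9, so +1): 8 + 1 = 9.
A4 applies: 9 + 3 = 12.
A5 applies (level before this adjustment is 12 ≥ 7, so +4): 12 + 4 = 16.
A7 applies: 16 + 2 = 18.
A8 does not apply.
Final offense level: 18.
Criminal history: 15 prior points → Category IV (14+).
Level 18 falls in the 15-19 band.
Grid: Level 15-19 × Category IV = 2430-2610 days.

2430-2610 days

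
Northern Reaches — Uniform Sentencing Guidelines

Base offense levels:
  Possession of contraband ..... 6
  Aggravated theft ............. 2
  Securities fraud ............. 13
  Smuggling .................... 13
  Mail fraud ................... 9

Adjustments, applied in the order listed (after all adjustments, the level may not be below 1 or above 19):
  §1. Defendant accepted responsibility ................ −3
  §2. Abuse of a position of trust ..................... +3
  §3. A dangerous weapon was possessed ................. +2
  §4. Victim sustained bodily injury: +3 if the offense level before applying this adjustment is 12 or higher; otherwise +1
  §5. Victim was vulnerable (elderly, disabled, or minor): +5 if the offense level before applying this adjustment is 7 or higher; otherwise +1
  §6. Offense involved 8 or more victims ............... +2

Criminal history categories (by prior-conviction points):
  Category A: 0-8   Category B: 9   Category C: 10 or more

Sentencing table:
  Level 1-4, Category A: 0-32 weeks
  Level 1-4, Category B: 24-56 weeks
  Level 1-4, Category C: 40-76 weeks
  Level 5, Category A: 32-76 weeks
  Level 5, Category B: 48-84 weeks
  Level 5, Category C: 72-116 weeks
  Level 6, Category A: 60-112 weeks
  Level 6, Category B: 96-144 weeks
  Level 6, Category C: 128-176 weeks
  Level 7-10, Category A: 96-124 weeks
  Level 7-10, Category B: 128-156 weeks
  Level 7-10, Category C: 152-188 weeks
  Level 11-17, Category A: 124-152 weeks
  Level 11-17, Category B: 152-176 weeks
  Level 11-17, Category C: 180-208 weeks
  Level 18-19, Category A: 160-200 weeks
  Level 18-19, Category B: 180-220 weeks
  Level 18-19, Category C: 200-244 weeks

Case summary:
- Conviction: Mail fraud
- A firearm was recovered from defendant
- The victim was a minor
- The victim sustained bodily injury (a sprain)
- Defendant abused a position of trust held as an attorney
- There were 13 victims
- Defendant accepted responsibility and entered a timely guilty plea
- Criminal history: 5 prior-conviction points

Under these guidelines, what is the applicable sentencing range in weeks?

160-200 weeks

Base offense level for mail fraud: 9.
§1 applies: 9 − 3 = 6.
§2 applies: 6 + 3 = 9.
§3 applies: 9 + 2 = 11.
§4 applies (level before this adjustment is 11 < 12, so +1): 11 + 1 = 12.
§5 applies (level before this adjustment is 12 ≥ 7, so +5): 12 + 5 = 17.
§6 applies: 17 + 2 = 19.
Final offense level: 19.
Criminal history: 5 prior points → Category A (0-8).
Level 19 falls in the 18-19 band.
Grid: Level 18-19 × Category A = 160-200 weeks.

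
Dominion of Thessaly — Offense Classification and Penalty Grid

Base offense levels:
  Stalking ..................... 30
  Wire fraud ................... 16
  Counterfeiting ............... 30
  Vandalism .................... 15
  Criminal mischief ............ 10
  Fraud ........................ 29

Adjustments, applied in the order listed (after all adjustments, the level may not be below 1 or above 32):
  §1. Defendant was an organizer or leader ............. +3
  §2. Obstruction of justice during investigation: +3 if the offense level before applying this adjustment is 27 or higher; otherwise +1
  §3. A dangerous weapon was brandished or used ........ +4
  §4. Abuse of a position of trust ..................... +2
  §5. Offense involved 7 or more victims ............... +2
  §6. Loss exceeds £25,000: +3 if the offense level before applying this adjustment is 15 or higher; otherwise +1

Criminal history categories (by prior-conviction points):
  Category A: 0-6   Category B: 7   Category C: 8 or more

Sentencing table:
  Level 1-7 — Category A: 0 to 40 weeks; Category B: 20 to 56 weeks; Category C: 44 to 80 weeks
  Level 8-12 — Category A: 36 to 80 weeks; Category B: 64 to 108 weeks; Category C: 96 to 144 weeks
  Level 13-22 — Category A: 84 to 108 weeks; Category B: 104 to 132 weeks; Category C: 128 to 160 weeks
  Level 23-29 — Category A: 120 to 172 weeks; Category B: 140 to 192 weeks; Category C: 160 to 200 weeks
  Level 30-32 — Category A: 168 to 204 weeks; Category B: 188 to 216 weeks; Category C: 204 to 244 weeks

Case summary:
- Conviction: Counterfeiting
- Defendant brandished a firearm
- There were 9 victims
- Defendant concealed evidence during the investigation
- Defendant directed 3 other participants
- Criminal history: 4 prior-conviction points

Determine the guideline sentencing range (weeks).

168-204 weeks

Base offense level for counterfeiting: 30.
§1 applies: 30 + 3 = 33.
§2 applies (level before this adjustment is 33 ≥ 27, so +3): 33 + 3 = 36.
§3 applies: 36 + 4 = 40.
§4 does not apply.
§5 applies: 40 + 2 = 42.
Level 42 exceeds the maximum of 32; capped at 32.
Final offense level: 32.
Criminal history: 4 prior points → Category A (0-6).
Level 32 falls in the 30-32 band.
Grid: Level 30-32 × Category A = 168-204 weeks.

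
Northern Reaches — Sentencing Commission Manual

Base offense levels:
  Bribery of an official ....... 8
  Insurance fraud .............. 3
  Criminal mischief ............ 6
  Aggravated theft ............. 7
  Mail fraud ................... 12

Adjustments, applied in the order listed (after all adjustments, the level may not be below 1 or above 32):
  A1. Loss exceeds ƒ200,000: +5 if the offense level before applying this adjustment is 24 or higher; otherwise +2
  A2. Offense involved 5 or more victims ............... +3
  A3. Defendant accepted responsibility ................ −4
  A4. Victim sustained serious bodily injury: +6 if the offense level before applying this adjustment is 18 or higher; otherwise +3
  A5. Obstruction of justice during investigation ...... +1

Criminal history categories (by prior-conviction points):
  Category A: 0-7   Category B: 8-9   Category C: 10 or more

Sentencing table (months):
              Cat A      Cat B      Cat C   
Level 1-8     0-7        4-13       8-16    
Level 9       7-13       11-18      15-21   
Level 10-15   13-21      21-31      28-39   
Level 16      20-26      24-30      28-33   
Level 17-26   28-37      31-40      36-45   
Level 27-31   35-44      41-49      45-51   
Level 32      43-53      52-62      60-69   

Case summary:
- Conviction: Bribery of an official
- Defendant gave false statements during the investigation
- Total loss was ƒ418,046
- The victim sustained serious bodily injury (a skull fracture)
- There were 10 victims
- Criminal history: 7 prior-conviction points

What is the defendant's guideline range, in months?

28-37 months

Base offense level for bribery of an official: 8.
A1 applies (level before this adjustment is 8 < 24, so +2): 8 + 2 = 10.
A2 applies: 10 + 3 = 13.
A3 does not apply.
A4 applies (level before this adjustment is 13 < 18, so +3): 13 + 3 = 16.
A5 applies: 16 + 1 = 17.
Final offense level: 17.
Criminal history: 7 prior points → Category A (0-7).
Level 17 falls in the 17-26 band.
Grid: Level 17-26 × Category A = 28-37 months.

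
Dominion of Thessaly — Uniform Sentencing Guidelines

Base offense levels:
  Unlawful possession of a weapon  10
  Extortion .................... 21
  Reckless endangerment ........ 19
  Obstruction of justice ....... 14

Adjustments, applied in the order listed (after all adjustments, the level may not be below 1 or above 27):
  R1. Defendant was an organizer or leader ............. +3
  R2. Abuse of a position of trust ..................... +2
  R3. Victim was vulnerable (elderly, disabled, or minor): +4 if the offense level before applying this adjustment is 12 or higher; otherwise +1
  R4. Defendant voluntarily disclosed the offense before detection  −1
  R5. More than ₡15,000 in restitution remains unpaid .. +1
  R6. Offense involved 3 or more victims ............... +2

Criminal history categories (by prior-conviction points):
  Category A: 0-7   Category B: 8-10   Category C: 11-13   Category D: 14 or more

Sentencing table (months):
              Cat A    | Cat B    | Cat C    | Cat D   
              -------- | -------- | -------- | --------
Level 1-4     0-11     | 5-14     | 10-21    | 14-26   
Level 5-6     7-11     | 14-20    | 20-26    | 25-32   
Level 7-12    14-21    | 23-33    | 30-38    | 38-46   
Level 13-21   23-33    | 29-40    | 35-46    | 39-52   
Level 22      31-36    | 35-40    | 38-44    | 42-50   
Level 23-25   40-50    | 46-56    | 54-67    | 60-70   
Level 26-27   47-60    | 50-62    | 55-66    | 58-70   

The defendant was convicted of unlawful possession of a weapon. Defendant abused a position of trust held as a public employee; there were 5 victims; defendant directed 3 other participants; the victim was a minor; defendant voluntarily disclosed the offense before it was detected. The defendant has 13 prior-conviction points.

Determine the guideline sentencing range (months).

Base offense level for unlawful possession of a weapon: 10.
R1 applies: 10 + 3 = 13.
R2 applies: 13 + 2 = 15.
R3 applies (level before this adjustment is 15 ≥ 12, so +4): 15 + 4 = 19.
R4 applies: 19 − 1 = 18.
R5 does not apply.
R6 applies: 18 + 2 = 20.
Final offense level: 20.
Criminal history: 13 prior points → Category C (11-13).
Level 20 falls in the 13-21 band.
Grid: Level 13-21 × Category C = 35-46 months.

35-46 months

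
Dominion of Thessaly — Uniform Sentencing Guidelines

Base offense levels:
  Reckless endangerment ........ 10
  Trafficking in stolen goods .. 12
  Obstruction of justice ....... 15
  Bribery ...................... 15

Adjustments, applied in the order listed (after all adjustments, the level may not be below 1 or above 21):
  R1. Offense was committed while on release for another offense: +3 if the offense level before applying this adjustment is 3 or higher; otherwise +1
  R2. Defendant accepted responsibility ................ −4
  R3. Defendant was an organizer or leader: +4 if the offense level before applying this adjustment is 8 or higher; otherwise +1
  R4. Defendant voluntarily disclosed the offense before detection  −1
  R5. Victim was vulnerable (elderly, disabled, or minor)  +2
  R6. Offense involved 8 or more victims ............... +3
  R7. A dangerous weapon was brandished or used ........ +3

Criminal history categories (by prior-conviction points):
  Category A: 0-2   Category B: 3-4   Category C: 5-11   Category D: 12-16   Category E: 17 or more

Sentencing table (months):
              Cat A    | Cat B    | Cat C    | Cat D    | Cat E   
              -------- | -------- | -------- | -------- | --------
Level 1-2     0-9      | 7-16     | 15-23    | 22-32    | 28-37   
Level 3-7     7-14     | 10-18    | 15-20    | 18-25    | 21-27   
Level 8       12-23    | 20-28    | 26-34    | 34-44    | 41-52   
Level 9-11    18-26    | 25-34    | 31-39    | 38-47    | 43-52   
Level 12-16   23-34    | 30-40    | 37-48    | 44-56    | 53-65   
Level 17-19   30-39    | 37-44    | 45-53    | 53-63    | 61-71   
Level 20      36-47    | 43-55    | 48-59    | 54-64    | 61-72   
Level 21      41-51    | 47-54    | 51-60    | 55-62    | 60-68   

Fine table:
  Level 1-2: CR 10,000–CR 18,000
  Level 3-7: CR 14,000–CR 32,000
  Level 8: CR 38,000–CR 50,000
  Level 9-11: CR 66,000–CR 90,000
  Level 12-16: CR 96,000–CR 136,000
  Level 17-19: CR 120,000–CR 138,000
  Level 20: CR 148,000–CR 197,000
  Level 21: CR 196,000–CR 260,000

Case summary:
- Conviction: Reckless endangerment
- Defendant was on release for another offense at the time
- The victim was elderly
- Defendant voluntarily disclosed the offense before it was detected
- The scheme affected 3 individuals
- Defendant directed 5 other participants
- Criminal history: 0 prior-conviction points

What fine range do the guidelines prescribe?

Base offense level for reckless endangerment: 10.
R1 applies (level before this adjustment is 10 ≥ 3, so +3): 10 + 3 = 13.
R3 applies (level before this adjustment is 13 ≥ 8, so +4): 13 + 4 = 17.
R4 applies: 17 − 1 = 16.
R5 applies: 16 + 2 = 18.
R6 does not apply.
R7 does not apply.
Final offense level: 18.
Level 18 falls in the 17-19 band.
Fine table: Level 17-19 → CR 120,000–CR 138,000.

CR 120,000–CR 138,000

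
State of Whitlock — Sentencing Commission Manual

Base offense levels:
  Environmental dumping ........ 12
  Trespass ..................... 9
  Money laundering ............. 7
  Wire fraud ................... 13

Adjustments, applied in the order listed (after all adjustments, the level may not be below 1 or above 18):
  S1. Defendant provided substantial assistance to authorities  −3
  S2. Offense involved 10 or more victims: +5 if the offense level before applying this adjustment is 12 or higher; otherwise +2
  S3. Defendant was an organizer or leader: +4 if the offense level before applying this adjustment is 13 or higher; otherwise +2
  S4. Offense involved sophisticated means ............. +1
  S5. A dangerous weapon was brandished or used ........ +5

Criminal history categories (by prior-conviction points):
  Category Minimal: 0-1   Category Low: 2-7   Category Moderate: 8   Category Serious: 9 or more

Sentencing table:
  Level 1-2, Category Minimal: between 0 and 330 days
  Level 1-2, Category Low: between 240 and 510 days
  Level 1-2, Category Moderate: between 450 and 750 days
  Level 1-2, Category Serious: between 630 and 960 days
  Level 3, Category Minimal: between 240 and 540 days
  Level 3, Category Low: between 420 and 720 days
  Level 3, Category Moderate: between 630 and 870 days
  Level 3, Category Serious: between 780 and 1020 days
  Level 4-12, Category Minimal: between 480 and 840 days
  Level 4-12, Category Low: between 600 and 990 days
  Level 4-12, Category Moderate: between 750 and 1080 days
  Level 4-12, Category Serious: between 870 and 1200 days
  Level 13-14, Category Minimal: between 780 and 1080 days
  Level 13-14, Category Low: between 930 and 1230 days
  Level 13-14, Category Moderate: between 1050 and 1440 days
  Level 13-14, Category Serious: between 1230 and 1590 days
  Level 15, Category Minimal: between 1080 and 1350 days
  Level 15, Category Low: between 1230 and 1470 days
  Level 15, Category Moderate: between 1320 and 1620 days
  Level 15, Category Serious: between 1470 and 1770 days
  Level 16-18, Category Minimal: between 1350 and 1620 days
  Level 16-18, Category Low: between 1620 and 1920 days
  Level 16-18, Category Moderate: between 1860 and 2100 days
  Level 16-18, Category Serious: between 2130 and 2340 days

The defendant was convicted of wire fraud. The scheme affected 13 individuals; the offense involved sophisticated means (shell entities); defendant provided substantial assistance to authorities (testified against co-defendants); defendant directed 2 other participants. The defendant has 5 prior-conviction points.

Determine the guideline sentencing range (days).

1230-1470 days

Base offense level for wire fraud: 13.
S1 applies: 13 − 3 = 10.
S2 applies (level before this adjustment is 10 < 12, so +2): 10 + 2 = 12.
S3 applies (level before this adjustment is 12 < 13, so +2): 12 + 2 = 14.
S4 applies: 14 + 1 = 15.
S5 does not apply.
Final offense level: 15.
Criminal history: 5 prior points → Category Low (2-7).
Level 15 falls in the 15 band.
Grid: Level 15 × Category Low = 1230-1470 days.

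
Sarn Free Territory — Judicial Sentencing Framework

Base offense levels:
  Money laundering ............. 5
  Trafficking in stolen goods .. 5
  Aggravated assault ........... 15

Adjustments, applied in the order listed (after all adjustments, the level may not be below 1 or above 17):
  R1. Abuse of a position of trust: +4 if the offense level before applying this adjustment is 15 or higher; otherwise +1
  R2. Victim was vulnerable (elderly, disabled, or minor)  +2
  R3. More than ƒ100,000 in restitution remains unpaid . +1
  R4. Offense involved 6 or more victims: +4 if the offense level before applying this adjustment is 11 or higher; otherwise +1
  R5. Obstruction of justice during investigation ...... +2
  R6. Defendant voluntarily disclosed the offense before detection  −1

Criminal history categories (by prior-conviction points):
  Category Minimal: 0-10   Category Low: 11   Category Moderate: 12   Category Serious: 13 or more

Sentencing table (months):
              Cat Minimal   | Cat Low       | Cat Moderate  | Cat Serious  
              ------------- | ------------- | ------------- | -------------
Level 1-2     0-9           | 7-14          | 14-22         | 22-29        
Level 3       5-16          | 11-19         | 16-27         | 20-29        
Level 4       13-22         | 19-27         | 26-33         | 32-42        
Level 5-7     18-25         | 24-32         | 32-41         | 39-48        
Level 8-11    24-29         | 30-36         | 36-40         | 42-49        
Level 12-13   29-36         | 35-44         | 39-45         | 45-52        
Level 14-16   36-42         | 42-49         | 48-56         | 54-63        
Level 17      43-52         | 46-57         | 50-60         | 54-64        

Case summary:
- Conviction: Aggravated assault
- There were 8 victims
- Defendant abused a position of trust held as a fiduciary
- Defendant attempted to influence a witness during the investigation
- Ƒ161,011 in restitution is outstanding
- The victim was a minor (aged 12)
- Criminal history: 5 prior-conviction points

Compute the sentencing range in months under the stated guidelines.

Base offense level for aggravated assault: 15.
R1 applies (level before this adjustment is 15 ≥ 15, so +4): 15 + 4 = 19.
R2 applies: 19 + 2 = 21.
R3 applies: 21 + 1 = 22.
R4 applies (level before this adjustment is 22 ≥ 11, so +4): 22 + 4 = 26.
R5 applies: 26 + 2 = 28.
Level 28 exceeds the maximum of 17; capped at 17.
Final offense level: 17.
Criminal history: 5 prior points → Category Minimal (0-10).
Level 17 falls in the 17 band.
Grid: Level 17 × Category Minimal = 43-52 months.

43-52 months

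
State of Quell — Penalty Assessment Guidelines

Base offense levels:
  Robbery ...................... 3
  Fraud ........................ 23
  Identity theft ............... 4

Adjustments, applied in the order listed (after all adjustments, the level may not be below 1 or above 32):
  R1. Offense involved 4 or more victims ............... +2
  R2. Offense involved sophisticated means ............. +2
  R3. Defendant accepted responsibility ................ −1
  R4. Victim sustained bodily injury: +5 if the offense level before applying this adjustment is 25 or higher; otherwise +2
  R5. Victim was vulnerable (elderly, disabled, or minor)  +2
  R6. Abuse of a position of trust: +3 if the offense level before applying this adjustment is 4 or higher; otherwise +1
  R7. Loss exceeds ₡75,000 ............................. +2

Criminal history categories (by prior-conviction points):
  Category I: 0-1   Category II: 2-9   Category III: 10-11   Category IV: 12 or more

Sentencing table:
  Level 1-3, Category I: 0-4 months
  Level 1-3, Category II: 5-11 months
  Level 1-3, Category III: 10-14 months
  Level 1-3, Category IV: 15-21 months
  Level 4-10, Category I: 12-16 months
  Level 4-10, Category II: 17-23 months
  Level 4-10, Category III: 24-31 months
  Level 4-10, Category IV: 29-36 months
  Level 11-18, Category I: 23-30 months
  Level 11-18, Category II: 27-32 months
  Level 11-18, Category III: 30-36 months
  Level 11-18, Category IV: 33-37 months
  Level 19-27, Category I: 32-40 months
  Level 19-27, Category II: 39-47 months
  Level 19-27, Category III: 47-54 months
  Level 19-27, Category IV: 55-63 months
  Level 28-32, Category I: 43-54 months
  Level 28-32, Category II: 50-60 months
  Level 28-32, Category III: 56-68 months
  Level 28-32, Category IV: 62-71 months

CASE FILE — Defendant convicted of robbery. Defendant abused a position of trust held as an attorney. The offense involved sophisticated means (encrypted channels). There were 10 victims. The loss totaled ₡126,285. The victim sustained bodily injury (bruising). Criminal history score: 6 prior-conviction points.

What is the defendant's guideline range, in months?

Base offense level for robbery: 3.
R1 applies: 3 + 2 = 5.
R2 applies: 5 + 2 = 7.
R3 does not apply.
R4 applies (level before this adjustment is 7 < 25, so +2): 7 + 2 = 9.
R6 applies (level before this adjustment is 9 ≥ 4, so +3): 9 + 3 = 12.
R7 applies: 12 + 2 = 14.
Final offense level: 14.
Criminal history: 6 prior points → Category II (2-9).
Level 14 falls in the 11-18 band.
Grid: Level 11-18 × Category II = 27-32 months.

27-32 months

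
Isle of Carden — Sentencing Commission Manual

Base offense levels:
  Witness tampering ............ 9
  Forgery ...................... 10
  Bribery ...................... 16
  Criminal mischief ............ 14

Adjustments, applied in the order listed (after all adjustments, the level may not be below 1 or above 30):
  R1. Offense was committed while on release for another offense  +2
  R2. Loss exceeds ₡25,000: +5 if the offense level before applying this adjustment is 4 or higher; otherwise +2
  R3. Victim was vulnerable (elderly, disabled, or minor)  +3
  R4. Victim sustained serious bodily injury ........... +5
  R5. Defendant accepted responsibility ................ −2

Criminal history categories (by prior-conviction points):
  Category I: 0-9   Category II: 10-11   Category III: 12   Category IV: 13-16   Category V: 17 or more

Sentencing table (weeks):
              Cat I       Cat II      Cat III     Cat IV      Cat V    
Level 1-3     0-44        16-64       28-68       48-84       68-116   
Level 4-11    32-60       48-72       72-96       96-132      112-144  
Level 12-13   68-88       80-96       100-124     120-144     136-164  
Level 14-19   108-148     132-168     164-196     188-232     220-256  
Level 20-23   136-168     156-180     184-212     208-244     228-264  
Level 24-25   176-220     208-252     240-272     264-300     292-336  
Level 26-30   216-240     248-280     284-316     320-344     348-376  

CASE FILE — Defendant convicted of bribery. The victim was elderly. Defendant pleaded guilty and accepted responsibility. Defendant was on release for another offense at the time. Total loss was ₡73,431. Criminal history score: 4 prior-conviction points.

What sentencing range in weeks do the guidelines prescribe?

176-220 weeks

Base offense level for bribery: 16.
R1 applies: 16 + 2 = 18.
R2 applies (level before this adjustment is 18 ≥ 4, so +5): 18 + 5 = 23.
R3 applies: 23 + 3 = 26.
R4 does not apply.
R5 applies: 26 − 2 = 24.
Final offense level: 24.
Criminal history: 4 prior points → Category I (0-9).
Level 24 falls in the 24-25 band.
Grid: Level 24-25 × Category I = 176-220 weeks.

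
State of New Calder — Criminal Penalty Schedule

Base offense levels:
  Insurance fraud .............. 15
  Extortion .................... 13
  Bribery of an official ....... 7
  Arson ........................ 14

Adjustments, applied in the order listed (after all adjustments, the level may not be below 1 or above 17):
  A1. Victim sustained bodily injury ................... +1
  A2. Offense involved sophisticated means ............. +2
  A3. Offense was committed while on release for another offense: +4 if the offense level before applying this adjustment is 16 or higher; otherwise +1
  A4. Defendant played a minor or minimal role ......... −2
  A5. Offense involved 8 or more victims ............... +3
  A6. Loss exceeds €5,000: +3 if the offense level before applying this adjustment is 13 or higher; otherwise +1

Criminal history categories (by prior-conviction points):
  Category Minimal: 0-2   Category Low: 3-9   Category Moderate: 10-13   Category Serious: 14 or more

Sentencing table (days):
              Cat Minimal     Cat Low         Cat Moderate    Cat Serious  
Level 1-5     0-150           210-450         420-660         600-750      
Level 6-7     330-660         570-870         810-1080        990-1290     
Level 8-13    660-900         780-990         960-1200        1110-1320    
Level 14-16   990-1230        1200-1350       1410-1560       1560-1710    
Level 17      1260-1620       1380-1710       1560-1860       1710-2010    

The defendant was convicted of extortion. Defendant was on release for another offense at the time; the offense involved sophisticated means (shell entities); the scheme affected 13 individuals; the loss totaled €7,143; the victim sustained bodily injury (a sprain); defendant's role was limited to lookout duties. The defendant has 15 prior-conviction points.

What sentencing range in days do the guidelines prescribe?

1710-2010 days

Base offense level for extortion: 13.
A1 applies: 13 + 1 = 14.
A2 applies: 14 + 2 = 16.
A3 applies (level before this adjustment is 16 ≥ 16, so +4): 16 + 4 = 20.
A4 applies: 20 − 2 = 18.
A5 applies: 18 + 3 = 21.
A6 applies (level before this adjustment is 21 ≥ 13, so +3): 21 + 3 = 24.
Level 24 exceeds the maximum of 17; capped at 17.
Final offense level: 17.
Criminal history: 15 prior points → Category Serious (14+).
Level 17 falls in the 17 band.
Grid: Level 17 × Category Serious = 1710-2010 days.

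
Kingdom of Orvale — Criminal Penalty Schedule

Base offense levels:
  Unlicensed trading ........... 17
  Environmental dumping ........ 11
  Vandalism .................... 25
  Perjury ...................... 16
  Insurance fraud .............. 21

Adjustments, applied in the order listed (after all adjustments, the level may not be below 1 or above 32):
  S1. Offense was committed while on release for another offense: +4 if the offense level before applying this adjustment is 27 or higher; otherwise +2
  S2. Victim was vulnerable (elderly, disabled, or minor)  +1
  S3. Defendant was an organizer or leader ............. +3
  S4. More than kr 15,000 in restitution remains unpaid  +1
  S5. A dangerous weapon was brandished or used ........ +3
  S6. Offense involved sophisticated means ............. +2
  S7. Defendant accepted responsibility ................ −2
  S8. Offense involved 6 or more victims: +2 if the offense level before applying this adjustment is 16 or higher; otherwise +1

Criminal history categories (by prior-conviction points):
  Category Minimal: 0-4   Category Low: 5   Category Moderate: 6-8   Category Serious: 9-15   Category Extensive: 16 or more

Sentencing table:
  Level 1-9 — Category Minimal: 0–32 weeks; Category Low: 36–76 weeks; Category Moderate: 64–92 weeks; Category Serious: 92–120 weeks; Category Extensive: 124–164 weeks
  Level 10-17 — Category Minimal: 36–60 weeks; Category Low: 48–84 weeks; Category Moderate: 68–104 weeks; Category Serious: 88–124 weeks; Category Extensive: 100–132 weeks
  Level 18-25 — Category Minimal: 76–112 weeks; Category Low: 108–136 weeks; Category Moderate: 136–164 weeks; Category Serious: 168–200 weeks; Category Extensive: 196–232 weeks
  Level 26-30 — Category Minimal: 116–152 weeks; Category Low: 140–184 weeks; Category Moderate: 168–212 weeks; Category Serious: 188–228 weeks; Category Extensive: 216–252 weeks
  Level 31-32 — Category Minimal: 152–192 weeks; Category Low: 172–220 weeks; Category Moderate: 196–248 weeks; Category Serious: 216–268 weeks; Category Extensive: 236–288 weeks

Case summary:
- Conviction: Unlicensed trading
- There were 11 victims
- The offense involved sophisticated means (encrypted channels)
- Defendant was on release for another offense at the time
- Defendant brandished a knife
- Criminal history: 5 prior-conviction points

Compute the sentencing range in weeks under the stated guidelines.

140-184 weeks

Base offense level for unlicensed trading: 17.
S1 applies (level before this adjustment is 17 < 27, so +2): 17 + 2 = 19.
S2 does not apply.
S3 does not apply.
S4 does not apply.
S5 applies: 19 + 3 = 22.
S6 applies: 22 + 2 = 24.
S8 applies (level before this adjustment is 24 ≥ 16, so +2): 24 + 2 = 26.
Final offense level: 26.
Criminal history: 5 prior points → Category Low (5).
Level 26 falls in the 26-30 band.
Grid: Level 26-30 × Category Low = 140-184 weeks.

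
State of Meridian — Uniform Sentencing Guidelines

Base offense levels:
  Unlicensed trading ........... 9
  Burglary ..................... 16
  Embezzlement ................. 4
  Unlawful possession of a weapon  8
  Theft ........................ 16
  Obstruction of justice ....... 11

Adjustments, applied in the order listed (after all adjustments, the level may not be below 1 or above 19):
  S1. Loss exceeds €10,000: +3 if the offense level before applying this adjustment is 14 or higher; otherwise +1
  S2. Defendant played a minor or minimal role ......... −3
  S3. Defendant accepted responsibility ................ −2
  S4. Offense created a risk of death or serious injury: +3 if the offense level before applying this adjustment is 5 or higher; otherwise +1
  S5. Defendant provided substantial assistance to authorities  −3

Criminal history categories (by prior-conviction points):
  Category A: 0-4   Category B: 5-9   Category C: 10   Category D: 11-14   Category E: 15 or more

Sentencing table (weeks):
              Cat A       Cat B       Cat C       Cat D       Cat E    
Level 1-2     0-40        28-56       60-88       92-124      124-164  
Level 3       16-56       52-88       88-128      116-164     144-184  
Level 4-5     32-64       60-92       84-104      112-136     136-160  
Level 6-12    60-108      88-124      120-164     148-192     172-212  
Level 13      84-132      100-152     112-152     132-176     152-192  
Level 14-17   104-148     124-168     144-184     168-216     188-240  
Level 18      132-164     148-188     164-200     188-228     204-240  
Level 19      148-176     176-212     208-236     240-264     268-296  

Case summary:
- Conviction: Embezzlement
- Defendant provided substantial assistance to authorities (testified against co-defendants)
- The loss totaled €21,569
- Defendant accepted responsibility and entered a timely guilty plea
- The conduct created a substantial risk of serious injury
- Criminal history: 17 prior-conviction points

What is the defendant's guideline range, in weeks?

124-164 weeks

Base offense level for embezzlement: 4.
S1 applies (level before this adjustment is 4 < 14, so +1): 4 + 1 = 5.
S2 does not apply.
S3 applies: 5 − 2 = 3.
S4 applies (level before this adjustment is 3 < 5, so +1): 3 + 1 = 4.
S5 applies: 4 − 3 = 1.
Final offense level: 1.
Criminal history: 17 prior points → Category E (15+).
Level 1 falls in the 1-2 band.
Grid: Level 1-2 × Category E = 124-164 weeks.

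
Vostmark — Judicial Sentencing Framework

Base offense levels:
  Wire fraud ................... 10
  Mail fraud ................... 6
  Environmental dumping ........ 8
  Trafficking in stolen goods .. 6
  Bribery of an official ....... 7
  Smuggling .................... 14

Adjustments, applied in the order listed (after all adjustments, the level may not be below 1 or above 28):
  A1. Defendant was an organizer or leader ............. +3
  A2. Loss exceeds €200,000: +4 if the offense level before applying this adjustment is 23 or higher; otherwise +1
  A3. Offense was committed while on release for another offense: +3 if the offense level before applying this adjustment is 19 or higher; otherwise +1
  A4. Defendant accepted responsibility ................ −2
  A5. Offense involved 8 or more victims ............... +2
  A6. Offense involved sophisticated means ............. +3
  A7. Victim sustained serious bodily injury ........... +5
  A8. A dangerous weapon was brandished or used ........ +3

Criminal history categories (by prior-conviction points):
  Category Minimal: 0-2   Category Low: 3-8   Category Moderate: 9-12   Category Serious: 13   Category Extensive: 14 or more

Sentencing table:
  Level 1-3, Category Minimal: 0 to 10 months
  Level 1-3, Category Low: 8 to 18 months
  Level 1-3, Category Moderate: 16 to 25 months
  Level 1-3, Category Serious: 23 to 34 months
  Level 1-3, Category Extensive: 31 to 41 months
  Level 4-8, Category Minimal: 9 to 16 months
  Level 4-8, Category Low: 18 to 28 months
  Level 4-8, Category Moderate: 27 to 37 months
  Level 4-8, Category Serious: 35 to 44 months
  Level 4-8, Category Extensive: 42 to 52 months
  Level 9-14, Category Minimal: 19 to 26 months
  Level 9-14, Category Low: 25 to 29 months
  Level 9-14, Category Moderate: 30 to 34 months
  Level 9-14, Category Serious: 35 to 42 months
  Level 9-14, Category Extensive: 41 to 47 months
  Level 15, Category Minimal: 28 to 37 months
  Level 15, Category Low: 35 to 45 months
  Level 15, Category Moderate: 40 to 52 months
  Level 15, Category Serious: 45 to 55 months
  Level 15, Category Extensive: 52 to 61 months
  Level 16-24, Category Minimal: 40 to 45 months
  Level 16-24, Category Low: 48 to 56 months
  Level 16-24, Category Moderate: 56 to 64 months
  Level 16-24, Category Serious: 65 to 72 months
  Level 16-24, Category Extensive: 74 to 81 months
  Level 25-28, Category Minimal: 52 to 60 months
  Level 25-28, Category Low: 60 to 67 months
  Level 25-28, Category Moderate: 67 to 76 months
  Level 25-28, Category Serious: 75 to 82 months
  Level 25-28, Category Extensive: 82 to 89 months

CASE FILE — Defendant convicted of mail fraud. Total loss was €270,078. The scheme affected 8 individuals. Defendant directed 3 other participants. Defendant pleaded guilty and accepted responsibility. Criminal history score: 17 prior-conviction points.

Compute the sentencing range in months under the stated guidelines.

41-47 months

Base offense level for mail fraud: 6.
A1 applies: 6 + 3 = 9.
A2 applies (level before this adjustment is 9 < 23, so +1): 9 + 1 = 10.
A4 applies: 10 − 2 = 8.
A5 applies: 8 + 2 = 10.
A6 does not apply.
A8 does not apply.
Final offense level: 10.
Criminal history: 17 prior points → Category Extensive (14+).
Level 10 falls in the 9-14 band.
Grid: Level 9-14 × Category Extensive = 41-47 months.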